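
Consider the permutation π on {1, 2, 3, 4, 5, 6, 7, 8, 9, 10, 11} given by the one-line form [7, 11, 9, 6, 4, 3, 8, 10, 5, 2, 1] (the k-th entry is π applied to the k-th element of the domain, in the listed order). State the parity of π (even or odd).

In disjoint-cycle form the cycle lengths are 6, 5.
A cycle is odd iff its length is even; π has 1 even-length cycle, so sgn(π) = (−1)^1 and π is odd.

odd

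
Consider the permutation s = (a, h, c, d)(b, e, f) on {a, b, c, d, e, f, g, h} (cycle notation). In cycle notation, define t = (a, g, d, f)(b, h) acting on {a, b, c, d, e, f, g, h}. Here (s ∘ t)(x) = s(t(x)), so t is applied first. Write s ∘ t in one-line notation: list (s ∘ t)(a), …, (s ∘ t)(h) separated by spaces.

g c d b f h a e

(s ∘ t)(x) = s(t(x)). Computing each image: s(t(a)) = s(g) = g, s(t(b)) = s(h) = c, s(t(c)) = s(c) = d, s(t(d)) = s(f) = b, s(t(e)) = s(e) = f, s(t(f)) = s(a) = h, s(t(g)) = s(d) = a, s(t(h)) = s(b) = e.
Hence s ∘ t = [g c d b f h a e].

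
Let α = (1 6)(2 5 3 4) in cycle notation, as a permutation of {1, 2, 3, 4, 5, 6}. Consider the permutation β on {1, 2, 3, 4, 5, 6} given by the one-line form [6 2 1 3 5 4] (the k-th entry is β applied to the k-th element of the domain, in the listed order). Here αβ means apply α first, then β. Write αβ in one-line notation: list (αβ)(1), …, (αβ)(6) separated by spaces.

Chase each element through α then β: 1 → 6 → 4; 2 → 5 → 5; 3 → 4 → 3; 4 → 2 → 2; 5 → 3 → 1; 6 → 1 → 6.
So αβ in one-line form is 4 5 3 2 1 6.

4 5 3 2 1 6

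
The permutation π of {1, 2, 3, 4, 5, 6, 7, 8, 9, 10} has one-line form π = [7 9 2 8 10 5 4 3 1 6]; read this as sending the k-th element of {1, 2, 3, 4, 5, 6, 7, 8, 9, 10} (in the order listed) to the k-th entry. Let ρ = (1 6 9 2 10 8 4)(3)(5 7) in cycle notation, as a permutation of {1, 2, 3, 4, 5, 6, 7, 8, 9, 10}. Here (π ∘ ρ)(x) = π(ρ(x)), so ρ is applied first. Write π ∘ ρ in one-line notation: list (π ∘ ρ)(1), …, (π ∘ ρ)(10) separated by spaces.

5 6 2 7 4 1 10 8 9 3

(π ∘ ρ)(x) = π(ρ(x)). Computing each image: π(ρ(1)) = π(6) = 5, π(ρ(2)) = π(10) = 6, π(ρ(3)) = π(3) = 2, π(ρ(4)) = π(1) = 7, π(ρ(5)) = π(7) = 4, π(ρ(6)) = π(9) = 1, π(ρ(7)) = π(5) = 10, π(ρ(8)) = π(4) = 8, π(ρ(9)) = π(2) = 9, π(ρ(10)) = π(8) = 3.
Hence π ∘ ρ = [5 6 2 7 4 1 10 8 9 3].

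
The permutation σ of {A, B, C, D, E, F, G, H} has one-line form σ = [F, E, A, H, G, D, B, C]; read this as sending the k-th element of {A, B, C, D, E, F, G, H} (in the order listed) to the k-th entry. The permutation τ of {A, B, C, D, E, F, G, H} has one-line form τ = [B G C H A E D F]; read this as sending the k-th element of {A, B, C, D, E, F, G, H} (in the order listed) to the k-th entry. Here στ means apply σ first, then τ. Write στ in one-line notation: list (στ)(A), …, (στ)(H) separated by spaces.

E A B F D H G C

(στ)(x) = τ(σ(x)). Computing each image: τ(σ(A)) = τ(F) = E, τ(σ(B)) = τ(E) = A, τ(σ(C)) = τ(A) = B, τ(σ(D)) = τ(H) = F, τ(σ(E)) = τ(G) = D, τ(σ(F)) = τ(D) = H, τ(σ(G)) = τ(B) = G, τ(σ(H)) = τ(C) = C.
Hence στ = [E A B F D H G C].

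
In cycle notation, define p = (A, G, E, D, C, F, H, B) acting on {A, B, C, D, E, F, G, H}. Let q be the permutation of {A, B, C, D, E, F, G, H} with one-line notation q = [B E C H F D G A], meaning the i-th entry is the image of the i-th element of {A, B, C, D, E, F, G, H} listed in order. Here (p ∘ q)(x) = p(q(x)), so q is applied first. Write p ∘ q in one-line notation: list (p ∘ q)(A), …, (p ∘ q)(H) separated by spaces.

A D F B H C E G

Chase each element through q then p: A → B → A; B → E → D; C → C → F; D → H → B; E → F → H; F → D → C; G → G → E; H → A → G.
So p ∘ q in one-line form is A D F B H C E G.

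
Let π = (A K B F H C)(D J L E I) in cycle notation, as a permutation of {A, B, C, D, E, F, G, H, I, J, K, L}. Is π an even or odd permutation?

The cycle lengths are 6, 5, 1.
A cycle is odd iff its length is even; π has 1 even-length cycle, so sgn(π) = (−1)^1 and π is odd.

odd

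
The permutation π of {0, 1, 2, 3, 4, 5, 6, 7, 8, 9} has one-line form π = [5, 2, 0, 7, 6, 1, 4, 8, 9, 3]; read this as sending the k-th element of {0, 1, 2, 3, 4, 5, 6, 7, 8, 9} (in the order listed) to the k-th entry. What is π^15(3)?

9

Tracing 3 → 7 → … returns to 3 after 4 steps, so 3 lies in a 4-cycle (3 7 8 9).
On a 4-cycle, π^4 is the identity, so π^15 = π^3 there (15 ≡ 3 mod 4).
Stepping 3 places around the cycle: 3 → 7 → 8 → 9.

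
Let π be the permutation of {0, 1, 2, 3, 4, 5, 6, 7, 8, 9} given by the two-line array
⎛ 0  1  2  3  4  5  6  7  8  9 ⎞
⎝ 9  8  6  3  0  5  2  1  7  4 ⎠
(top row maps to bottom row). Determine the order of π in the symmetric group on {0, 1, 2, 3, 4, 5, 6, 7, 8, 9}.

6

Decomposing into disjoint cycles gives cycle lengths 3, 3, 2, 1, 1.
The order of π is the least common multiple of its cycle lengths: lcm(3, 3, 2) = 6.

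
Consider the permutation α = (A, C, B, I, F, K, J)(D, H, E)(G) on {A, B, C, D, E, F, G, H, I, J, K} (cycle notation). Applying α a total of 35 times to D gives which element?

E

D lies in the 3-cycle (D, H, E).
Powers repeat with period 3 on this cycle, and 35 mod 3 = 2, so α^35(D) = α^2(D).
Stepping 2 places around the cycle: D → H → E.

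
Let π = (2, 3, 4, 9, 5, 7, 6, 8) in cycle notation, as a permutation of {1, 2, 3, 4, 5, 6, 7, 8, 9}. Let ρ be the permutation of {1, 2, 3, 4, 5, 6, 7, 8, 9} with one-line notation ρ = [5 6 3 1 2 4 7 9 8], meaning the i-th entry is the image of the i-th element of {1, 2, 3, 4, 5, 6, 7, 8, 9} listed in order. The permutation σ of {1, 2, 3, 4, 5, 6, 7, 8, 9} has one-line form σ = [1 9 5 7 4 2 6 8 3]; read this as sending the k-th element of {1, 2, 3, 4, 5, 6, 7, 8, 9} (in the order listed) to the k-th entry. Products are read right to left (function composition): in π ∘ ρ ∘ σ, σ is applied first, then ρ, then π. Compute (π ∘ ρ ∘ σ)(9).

4

(π ∘ ρ ∘ σ)(9) = π(ρ(σ(9))). σ(9) = 3, then ρ(3) = 3, then π(3) = 4, so the result is 4.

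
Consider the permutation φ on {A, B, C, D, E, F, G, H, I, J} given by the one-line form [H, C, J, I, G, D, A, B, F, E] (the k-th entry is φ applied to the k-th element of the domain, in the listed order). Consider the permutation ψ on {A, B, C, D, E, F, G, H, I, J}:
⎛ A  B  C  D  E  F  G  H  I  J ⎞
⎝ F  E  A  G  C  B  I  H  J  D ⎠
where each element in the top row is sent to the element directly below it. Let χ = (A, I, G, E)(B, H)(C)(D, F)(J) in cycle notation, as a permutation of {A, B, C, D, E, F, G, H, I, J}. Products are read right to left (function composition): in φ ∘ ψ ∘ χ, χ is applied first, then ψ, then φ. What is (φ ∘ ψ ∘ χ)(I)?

(φ ∘ ψ ∘ χ)(I) = φ(ψ(χ(I))). χ(I) = G, then ψ(G) = I, then φ(I) = F, so the result is F.

F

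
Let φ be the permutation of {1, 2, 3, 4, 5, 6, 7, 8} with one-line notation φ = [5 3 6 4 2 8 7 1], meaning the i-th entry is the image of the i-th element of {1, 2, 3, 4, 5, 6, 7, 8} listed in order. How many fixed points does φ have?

2

The fixed points (elements with φ(x) = x) are {4, 7}, so there are 2.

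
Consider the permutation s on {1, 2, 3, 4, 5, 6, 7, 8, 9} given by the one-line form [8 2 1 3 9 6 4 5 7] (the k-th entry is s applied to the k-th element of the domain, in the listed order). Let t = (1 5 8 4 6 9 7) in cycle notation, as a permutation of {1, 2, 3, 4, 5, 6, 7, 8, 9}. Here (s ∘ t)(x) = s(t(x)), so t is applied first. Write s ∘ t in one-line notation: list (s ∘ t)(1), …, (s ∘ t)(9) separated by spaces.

9 2 1 6 5 7 8 3 4

For each element, apply t then s: 1 → 5 → 9; 2 → 2 → 2; 3 → 3 → 1; 4 → 6 → 6; 5 → 8 → 5; 6 → 9 → 7; 7 → 1 → 8; 8 → 4 → 3; 9 → 7 → 4.
So s ∘ t in one-line form is 9 2 1 6 5 7 8 3 4.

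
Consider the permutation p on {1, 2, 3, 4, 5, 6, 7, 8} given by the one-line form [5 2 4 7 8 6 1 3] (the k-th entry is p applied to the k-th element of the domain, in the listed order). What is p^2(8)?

4

Tracing 8 → 3 → … returns to 8 after 6 steps, so 8 lies in a 6-cycle (1 5 8 3 4 7).
Advancing 2 steps from 8: 8 → 3 → 4.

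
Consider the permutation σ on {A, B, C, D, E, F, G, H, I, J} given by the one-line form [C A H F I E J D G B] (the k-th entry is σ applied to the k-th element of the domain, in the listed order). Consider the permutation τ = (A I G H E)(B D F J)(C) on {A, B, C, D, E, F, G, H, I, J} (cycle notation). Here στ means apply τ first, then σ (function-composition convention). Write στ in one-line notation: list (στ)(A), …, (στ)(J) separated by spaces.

G F H E C B D I J A

Chase each element through τ then σ: A → I → G; B → D → F; C → C → H; D → F → E; E → A → C; F → J → B; G → H → D; H → E → I; I → G → J; J → B → A.
Collecting the images, στ = [G F H E C B D I J A].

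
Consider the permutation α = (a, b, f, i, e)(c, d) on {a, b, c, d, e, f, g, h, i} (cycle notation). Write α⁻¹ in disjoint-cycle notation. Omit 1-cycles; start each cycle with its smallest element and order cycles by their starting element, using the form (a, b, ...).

Inverting a permutation written in cycle notation just reverses the order within every cycle.
Reversing each cycle of α and rotating so the smallest element leads gives (a, e, i, f, b)(c, d).

(a, e, i, f, b)(c, d)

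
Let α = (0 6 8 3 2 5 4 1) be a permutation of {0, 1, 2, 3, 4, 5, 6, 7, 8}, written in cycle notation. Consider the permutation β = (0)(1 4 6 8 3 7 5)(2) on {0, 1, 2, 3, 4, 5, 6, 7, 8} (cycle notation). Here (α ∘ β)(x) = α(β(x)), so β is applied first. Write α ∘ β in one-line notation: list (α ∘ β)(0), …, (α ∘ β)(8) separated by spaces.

6 1 5 7 8 0 3 4 2

(α ∘ β)(x) = α(β(x)). Computing each image: α(β(0)) = α(0) = 6, α(β(1)) = α(4) = 1, α(β(2)) = α(2) = 5, α(β(3)) = α(7) = 7, α(β(4)) = α(6) = 8, α(β(5)) = α(1) = 0, α(β(6)) = α(8) = 3, α(β(7)) = α(5) = 4, α(β(8)) = α(3) = 2.
Hence α ∘ β = [6 1 5 7 8 0 3 4 2].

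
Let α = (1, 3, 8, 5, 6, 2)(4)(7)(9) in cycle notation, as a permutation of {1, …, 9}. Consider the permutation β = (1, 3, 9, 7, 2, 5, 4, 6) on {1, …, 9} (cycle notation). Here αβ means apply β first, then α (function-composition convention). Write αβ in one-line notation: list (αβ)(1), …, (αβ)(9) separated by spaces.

8 6 9 2 4 3 1 5 7

(αβ)(x) = α(β(x)). Computing each image: α(β(1)) = α(3) = 8, α(β(2)) = α(5) = 6, α(β(3)) = α(9) = 9, α(β(4)) = α(6) = 2, α(β(5)) = α(4) = 4, α(β(6)) = α(1) = 3, α(β(7)) = α(2) = 1, α(β(8)) = α(8) = 5, α(β(9)) = α(7) = 7.
Hence αβ = [8 6 9 2 4 3 1 5 7].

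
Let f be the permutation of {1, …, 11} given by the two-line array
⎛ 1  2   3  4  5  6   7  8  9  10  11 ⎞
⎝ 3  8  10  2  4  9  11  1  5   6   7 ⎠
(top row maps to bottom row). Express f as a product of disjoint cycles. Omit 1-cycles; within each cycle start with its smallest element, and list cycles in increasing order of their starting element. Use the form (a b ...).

Iterating f from 1 gives 1 → 3 → 10 → 6 → 9 → 5 → 4 → 2 → 8 → 1; that is the 9-cycle (1 3 10 6 9 5 4 2 8).
Continuing from each remaining unvisited element yields (1 3 10 6 9 5 4 2 8)(7 11).

(1 3 10 6 9 5 4 2 8)(7 11)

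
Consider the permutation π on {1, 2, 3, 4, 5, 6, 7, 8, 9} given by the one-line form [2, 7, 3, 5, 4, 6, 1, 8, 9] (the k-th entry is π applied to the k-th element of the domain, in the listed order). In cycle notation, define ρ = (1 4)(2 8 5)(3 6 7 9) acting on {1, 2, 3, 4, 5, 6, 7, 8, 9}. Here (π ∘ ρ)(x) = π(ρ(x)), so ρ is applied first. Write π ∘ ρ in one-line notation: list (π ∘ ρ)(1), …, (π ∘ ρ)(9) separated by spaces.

5 8 6 2 7 1 9 4 3

For each element, apply ρ then π: 1 → 4 → 5; 2 → 8 → 8; 3 → 6 → 6; 4 → 1 → 2; 5 → 2 → 7; 6 → 7 → 1; 7 → 9 → 9; 8 → 5 → 4; 9 → 3 → 3.
Collecting the images, π ∘ ρ = [5 8 6 2 7 1 9 4 3].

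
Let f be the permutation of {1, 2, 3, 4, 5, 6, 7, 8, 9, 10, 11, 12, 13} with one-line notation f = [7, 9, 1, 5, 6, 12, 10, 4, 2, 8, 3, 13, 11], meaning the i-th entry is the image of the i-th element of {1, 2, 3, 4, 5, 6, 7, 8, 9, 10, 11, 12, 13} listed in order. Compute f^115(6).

Tracing 6 → 12 → … returns to 6 after 11 steps, so 6 lies in an 11-cycle (1, 7, 10, 8, 4, 5, 6, 12, 13, 11, 3).
Powers repeat with period 11 on this cycle, and 115 mod 11 = 5, so f^115(6) = f^5(6).
Stepping 5 places around the cycle: 6 → 12 → 13 → 11 → 3 → 1.

1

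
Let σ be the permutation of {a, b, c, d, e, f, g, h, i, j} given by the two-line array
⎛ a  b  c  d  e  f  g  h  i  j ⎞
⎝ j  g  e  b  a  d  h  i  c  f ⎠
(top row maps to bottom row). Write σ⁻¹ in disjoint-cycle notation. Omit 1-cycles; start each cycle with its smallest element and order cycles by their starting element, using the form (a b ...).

The cycle decomposition of σ is (a j f d b g h i c e).
Reversing each cycle (and rotating so the smallest element leads) gives σ⁻¹ = (a e c i h g b d f j).

(a e c i h g b d f j)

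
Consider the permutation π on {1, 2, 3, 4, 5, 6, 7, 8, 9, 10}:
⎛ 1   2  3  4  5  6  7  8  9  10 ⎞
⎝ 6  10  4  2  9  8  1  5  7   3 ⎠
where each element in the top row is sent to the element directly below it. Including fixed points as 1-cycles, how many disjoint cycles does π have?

2

The cycle decomposition is (1 6 8 5 9 7)(2 10 3 4), which has 2 cycles (counting 1-cycles).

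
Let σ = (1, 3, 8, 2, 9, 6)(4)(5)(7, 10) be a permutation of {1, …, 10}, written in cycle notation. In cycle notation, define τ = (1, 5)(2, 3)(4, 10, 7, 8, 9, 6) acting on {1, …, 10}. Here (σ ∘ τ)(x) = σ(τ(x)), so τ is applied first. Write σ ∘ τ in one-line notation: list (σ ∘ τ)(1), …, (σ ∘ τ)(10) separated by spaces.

(σ ∘ τ)(x) = σ(τ(x)). Computing each image: σ(τ(1)) = σ(5) = 5, σ(τ(2)) = σ(3) = 8, σ(τ(3)) = σ(2) = 9, σ(τ(4)) = σ(10) = 7, σ(τ(5)) = σ(1) = 3, σ(τ(6)) = σ(4) = 4, σ(τ(7)) = σ(8) = 2, σ(τ(8)) = σ(9) = 6, σ(τ(9)) = σ(6) = 1, σ(τ(10)) = σ(7) = 10.
Hence σ ∘ τ = [5 8 9 7 3 4 2 6 1 10].

5 8 9 7 3 4 2 6 1 10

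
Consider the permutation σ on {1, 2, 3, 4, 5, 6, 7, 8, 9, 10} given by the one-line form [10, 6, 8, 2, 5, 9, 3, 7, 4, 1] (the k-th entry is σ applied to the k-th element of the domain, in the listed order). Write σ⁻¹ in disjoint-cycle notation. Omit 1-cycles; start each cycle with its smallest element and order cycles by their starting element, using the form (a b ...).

First write σ in disjoint cycles: (1 10)(2 6 9 4)(3 8 7).
The inverse reverses every cycle; in canonical form, σ⁻¹ = (1 10)(2 4 9 6)(3 7 8).

(1 10)(2 4 9 6)(3 7 8)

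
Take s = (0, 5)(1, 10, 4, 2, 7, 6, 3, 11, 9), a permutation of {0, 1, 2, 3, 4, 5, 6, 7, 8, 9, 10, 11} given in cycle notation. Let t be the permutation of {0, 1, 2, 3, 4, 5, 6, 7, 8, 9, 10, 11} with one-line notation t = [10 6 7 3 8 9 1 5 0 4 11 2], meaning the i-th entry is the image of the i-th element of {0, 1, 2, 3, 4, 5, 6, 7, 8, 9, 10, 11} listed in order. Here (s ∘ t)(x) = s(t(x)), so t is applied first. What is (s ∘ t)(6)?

10

First apply t: t(6) = 1, then s(1) = 10. Thus (s ∘ t)(6) = 10.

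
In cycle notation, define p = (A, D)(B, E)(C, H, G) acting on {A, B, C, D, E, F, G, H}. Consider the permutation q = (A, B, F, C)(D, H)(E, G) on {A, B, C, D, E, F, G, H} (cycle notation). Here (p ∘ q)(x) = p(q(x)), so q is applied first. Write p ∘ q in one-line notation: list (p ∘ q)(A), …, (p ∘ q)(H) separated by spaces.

E F D G C H B A

For each element, apply q then p: A → B → E; B → F → F; C → A → D; D → H → G; E → G → C; F → C → H; G → E → B; H → D → A.
So p ∘ q in one-line form is E F D G C H B A.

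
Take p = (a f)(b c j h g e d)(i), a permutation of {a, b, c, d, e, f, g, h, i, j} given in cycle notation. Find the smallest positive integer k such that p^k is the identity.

14

The disjoint cycles have lengths 7, 2, 1.
The order of p is the least common multiple of its cycle lengths: lcm(7, 2) = 14.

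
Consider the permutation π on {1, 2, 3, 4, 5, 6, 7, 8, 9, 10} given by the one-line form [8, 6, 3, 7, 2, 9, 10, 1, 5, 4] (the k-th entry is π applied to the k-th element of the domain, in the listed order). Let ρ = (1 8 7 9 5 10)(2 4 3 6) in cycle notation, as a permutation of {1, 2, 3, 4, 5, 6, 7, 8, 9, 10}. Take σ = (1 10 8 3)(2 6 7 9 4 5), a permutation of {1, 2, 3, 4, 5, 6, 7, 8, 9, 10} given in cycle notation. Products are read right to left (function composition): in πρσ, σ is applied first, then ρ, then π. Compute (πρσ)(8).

Apply the permutations in order: σ(8) = 3, then ρ(3) = 6, then π(6) = 9. So (πρσ)(8) = 9.

9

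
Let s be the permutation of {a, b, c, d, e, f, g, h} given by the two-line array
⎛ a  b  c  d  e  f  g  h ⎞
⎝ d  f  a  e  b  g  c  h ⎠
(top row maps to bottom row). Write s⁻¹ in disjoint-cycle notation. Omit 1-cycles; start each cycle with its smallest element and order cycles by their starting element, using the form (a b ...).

(a c g f b e d)

The cycle decomposition of s is (a d e b f g c).
Reversing each cycle (and rotating so the smallest element leads) gives s⁻¹ = (a c g f b e d).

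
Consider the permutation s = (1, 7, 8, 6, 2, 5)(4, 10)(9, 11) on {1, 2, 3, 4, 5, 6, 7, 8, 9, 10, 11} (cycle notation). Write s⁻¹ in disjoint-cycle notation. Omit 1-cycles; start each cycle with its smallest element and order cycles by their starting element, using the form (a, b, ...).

The inverse reverses each cycle.
After reversing and putting each cycle's least element first, s⁻¹ = (1, 5, 2, 6, 8, 7)(4, 10)(9, 11).

(1, 5, 2, 6, 8, 7)(4, 10)(9, 11)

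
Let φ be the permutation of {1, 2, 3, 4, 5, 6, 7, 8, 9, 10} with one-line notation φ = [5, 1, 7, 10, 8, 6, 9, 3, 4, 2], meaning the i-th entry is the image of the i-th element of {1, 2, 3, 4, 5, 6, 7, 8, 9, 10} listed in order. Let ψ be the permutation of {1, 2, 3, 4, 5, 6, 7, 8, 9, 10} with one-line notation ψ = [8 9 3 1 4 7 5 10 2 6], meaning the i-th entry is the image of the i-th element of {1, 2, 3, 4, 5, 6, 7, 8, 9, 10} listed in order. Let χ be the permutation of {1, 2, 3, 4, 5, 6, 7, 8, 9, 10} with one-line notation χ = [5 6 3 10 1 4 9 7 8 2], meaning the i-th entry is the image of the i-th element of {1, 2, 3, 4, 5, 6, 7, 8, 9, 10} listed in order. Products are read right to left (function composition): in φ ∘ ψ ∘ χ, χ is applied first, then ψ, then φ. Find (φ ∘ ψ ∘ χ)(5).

Apply the permutations in order: χ(5) = 1, then ψ(1) = 8, then φ(8) = 3. So (φ ∘ ψ ∘ χ)(5) = 3.

3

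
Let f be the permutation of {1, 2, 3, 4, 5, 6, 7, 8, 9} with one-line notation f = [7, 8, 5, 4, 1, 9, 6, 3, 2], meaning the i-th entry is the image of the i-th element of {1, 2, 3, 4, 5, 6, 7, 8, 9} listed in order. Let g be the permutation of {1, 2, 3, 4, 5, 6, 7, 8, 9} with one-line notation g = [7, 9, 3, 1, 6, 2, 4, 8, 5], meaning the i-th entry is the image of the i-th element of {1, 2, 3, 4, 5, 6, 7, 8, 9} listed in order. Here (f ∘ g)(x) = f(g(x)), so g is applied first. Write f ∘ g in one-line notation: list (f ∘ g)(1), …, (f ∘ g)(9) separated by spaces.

6 2 5 7 9 8 4 3 1

Chase each element through g then f: 1 → 7 → 6; 2 → 9 → 2; 3 → 3 → 5; 4 → 1 → 7; 5 → 6 → 9; 6 → 2 → 8; 7 → 4 → 4; 8 → 8 → 3; 9 → 5 → 1.
So f ∘ g in one-line form is 6 2 5 7 9 8 4 3 1.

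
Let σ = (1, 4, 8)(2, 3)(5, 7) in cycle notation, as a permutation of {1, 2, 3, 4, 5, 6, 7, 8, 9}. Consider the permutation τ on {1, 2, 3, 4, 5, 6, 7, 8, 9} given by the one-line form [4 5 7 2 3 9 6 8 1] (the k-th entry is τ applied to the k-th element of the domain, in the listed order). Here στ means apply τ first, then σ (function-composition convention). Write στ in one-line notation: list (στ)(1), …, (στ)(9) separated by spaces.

8 7 5 3 2 9 6 1 4

Chase each element through τ then σ: 1 → 4 → 8; 2 → 5 → 7; 3 → 7 → 5; 4 → 2 → 3; 5 → 3 → 2; 6 → 9 → 9; 7 → 6 → 6; 8 → 8 → 1; 9 → 1 → 4.
Collecting the images, στ = [8 7 5 3 2 9 6 1 4].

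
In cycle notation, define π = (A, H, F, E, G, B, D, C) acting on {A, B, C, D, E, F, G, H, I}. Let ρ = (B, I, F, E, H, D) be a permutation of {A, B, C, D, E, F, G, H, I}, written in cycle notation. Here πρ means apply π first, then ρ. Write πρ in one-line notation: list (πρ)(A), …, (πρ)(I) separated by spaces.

Chase each element through π then ρ: A → H → D; B → D → B; C → A → A; D → C → C; E → G → G; F → E → H; G → B → I; H → F → E; I → I → F.
So πρ in one-line form is D B A C G H I E F.

D B A C G H I E F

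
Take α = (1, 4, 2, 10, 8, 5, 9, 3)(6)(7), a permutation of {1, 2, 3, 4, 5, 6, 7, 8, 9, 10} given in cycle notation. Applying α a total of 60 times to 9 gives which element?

2

9 lies in the 8-cycle (1, 4, 2, 10, 8, 5, 9, 3).
Since the cycle has length 8, α^60 acts on it the same as α^4 (60 mod 8 = 4).
Stepping 4 places around the cycle: 9 → 3 → 1 → 4 → 2.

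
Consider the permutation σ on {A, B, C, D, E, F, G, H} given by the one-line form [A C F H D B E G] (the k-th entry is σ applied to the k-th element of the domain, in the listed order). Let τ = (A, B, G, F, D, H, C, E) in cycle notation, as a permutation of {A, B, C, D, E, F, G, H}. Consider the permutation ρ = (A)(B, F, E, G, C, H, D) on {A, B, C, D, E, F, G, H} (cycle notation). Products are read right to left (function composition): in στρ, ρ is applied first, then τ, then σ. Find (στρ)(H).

Chase H: ρ(H) = D; τ(D) = H; σ(H) = G. Hence (στρ)(H) = G.

G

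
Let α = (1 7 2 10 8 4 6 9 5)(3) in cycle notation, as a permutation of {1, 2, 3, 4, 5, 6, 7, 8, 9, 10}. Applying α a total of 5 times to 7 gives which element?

6

7 lies in the 9-cycle (1 7 2 10 8 4 6 9 5).
Advancing 5 steps from 7: 7 → 2 → 10 → 8 → 4 → 6.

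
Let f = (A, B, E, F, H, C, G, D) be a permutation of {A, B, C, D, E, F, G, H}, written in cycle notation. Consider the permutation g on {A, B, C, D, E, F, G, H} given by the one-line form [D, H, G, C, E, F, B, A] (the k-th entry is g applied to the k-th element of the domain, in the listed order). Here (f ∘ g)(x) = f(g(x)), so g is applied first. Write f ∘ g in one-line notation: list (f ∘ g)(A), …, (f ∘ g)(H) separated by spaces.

A C D G F H E B

(f ∘ g)(x) = f(g(x)). Computing each image: f(g(A)) = f(D) = A, f(g(B)) = f(H) = C, f(g(C)) = f(G) = D, f(g(D)) = f(C) = G, f(g(E)) = f(E) = F, f(g(F)) = f(F) = H, f(g(G)) = f(B) = E, f(g(H)) = f(A) = B.
Hence f ∘ g = [A C D G F H E B].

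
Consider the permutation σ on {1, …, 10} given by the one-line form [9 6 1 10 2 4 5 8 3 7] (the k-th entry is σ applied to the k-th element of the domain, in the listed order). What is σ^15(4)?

5

Tracing 4 → 10 → … returns to 4 after 6 steps, so 4 lies in a 6-cycle (2, 6, 4, 10, 7, 5).
Powers repeat with period 6 on this cycle, and 15 mod 6 = 3, so σ^15(4) = σ^3(4).
Advancing 3 steps from 4: 4 → 10 → 7 → 5.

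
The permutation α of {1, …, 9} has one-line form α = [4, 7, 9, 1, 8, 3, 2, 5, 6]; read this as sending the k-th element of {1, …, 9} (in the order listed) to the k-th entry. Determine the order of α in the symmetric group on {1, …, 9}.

6

Writing α as disjoint cycles, the cycle lengths are 3, 2, 2, 2.
Since disjoint cycles commute, ord(α) = lcm(3, 2, 2, 2) = 6.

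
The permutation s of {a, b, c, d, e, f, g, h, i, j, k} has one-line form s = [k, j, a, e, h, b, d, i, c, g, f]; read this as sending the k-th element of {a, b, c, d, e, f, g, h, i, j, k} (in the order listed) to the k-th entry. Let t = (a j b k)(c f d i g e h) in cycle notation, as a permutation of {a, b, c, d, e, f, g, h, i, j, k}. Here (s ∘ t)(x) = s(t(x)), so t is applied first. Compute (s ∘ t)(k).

k

t(k) = a, then s(a) = k; composing gives (s ∘ t)(k) = k.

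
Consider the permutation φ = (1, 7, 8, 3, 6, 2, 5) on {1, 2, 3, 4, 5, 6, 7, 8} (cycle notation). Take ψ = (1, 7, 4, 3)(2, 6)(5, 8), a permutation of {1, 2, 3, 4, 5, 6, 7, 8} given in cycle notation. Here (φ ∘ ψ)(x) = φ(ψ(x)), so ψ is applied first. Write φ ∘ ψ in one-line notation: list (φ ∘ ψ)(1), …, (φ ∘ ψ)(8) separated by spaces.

For each element, apply ψ then φ: 1 → 7 → 8; 2 → 6 → 2; 3 → 1 → 7; 4 → 3 → 6; 5 → 8 → 3; 6 → 2 → 5; 7 → 4 → 4; 8 → 5 → 1.
Collecting the images, φ ∘ ψ = [8 2 7 6 3 5 4 1].

8 2 7 6 3 5 4 1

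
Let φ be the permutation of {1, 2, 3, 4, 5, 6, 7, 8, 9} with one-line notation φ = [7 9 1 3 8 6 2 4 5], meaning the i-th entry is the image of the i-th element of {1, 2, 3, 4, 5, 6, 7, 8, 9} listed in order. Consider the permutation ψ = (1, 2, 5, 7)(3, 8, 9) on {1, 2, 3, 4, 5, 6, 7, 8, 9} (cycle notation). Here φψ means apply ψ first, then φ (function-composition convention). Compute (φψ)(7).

7

ψ(7) = 1, then φ(1) = 7; composing gives (φψ)(7) = 7.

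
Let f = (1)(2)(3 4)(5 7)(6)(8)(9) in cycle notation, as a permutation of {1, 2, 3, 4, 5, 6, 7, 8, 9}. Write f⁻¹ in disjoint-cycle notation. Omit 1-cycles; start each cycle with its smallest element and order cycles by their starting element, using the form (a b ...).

(3 4)(5 7)

The inverse reverses each cycle.
After reversing and putting each cycle's least element first, f⁻¹ = (3 4)(5 7).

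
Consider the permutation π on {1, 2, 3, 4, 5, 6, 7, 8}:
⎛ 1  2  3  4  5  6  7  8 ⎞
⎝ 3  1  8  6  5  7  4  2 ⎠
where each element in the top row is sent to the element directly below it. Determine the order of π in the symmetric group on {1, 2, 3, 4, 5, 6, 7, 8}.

12

Writing π as disjoint cycles, the cycle lengths are 4, 3, 1.
The order is lcm(4, 3) = 12.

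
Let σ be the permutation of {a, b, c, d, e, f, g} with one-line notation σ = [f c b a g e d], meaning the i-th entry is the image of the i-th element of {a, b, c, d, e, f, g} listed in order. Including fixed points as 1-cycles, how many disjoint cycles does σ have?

The cycle decomposition is (a, f, e, g, d)(b, c), which has 2 cycles (counting 1-cycles).

2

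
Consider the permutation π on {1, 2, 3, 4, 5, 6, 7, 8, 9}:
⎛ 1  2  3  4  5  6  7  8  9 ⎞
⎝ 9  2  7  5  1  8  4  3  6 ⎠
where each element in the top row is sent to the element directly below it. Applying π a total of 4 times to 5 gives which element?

8

Tracing 5 → 1 → … returns to 5 after 8 steps, so 5 lies in an 8-cycle (1 9 6 8 3 7 4 5).
Advancing 4 steps from 5: 5 → 1 → 9 → 6 → 8.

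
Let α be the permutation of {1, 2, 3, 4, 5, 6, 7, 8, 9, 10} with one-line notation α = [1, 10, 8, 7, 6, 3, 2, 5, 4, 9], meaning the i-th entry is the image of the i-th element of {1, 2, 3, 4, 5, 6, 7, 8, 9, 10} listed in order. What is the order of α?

20

The disjoint-cycle form of α has cycle lengths 5, 4, 1.
Since disjoint cycles commute, ord(α) = lcm(5, 4) = 20.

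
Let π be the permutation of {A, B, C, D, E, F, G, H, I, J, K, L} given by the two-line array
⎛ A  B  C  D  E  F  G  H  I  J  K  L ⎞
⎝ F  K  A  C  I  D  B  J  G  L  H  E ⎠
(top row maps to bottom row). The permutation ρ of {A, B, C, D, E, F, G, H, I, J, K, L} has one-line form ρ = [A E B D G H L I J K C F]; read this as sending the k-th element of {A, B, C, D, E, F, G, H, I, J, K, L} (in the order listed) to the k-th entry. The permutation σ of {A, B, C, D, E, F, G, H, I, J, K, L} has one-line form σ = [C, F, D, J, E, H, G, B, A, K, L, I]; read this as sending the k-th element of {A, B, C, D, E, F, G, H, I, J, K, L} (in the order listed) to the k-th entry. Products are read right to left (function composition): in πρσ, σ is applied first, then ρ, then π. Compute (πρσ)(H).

Apply the permutations in order: σ(H) = B, then ρ(B) = E, then π(E) = I. So (πρσ)(H) = I.

I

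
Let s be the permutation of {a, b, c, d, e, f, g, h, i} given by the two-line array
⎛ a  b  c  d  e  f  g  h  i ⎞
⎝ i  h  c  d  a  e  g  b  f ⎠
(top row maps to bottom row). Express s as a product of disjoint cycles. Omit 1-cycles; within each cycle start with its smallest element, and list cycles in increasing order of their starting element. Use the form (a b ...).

Start at a and follow images: a → i → f → e → a, giving the cycle (a i f e).
Continuing from each remaining unvisited element yields (a i f e)(b h).

(a i f e)(b h)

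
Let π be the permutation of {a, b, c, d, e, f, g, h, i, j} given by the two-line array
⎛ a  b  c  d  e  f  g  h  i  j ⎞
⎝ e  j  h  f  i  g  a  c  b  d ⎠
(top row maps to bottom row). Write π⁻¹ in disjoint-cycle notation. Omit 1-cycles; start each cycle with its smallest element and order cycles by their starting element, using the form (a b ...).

(a g f d j b i e)(c h)

The cycle decomposition of π is (a e i b j d f g)(c h).
The inverse reverses every cycle; in canonical form, π⁻¹ = (a g f d j b i e)(c h).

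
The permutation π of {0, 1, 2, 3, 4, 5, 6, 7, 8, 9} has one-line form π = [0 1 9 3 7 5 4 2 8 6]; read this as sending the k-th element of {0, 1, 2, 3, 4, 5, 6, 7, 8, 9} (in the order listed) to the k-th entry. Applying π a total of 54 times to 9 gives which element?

Tracing 9 → 6 → … returns to 9 after 5 steps, so 9 lies in a 5-cycle (2 9 6 4 7).
On a 5-cycle, π^5 is the identity, so π^54 = π^4 there (54 ≡ 4 mod 5).
Stepping 4 places around the cycle: 9 → 6 → 4 → 7 → 2.

2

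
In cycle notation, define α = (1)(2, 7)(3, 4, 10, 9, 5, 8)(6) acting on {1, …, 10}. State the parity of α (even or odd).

even

The cycle lengths are 6, 2, 1, 1.
A cycle is odd iff its length is even; α has 2 even-length cycles, so sgn(α) = (−1)^2 and α is even.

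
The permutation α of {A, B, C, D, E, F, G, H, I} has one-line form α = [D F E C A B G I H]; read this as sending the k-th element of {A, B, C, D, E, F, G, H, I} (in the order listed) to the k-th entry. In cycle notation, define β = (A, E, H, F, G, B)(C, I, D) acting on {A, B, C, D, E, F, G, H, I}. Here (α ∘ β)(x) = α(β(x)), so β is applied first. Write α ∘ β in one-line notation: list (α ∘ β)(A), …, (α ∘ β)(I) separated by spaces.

A D H E I G F B C

(α ∘ β)(x) = α(β(x)). Computing each image: α(β(A)) = α(E) = A, α(β(B)) = α(A) = D, α(β(C)) = α(I) = H, α(β(D)) = α(C) = E, α(β(E)) = α(H) = I, α(β(F)) = α(G) = G, α(β(G)) = α(B) = F, α(β(H)) = α(F) = B, α(β(I)) = α(D) = C.
Hence α ∘ β = [A D H E I G F B C].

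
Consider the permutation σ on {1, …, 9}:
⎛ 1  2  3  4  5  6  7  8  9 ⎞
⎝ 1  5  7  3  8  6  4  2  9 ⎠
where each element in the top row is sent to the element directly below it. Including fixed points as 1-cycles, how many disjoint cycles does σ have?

5

The cycle decomposition is (1)(2 5 8)(3 7 4)(6)(9), which has 5 cycles (counting 1-cycles).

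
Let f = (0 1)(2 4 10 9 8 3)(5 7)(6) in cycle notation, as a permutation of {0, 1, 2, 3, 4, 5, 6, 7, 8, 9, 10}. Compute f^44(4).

4 lies in the 6-cycle (2 4 10 9 8 3).
Since the cycle has length 6, f^44 acts on it the same as f^2 (44 mod 6 = 2).
Stepping 2 places around the cycle: 4 → 10 → 9.

9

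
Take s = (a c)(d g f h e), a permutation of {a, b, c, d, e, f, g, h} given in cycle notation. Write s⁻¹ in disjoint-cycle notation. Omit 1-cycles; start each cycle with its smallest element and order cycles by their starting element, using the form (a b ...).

(a c)(d e h f g)

If s sends a → b within a cycle, s⁻¹ sends b → a; equivalently, reverse each cycle.
Reversing each cycle of s and rotating so the smallest element leads gives (a c)(d e h f g).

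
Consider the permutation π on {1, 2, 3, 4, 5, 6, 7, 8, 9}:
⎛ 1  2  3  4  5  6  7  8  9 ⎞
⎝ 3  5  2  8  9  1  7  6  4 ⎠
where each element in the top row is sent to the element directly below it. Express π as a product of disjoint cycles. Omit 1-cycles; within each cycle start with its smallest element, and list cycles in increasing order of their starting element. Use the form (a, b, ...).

(1, 3, 2, 5, 9, 4, 8, 6)

From 1: 1 → 3 → 2 → 5 → 9 → 4 → 8 → 6 → 1, closing the cycle (1, 3, 2, 5, 9, 4, 8, 6).
Repeating from the next unused element and collecting all non-trivial cycles gives (1, 3, 2, 5, 9, 4, 8, 6).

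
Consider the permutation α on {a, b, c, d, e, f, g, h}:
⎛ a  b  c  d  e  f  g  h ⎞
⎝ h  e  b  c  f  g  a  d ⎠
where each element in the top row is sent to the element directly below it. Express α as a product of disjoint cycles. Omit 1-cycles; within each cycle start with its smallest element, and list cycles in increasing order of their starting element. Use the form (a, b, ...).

Iterating α from a gives a → h → d → c → b → e → f → g → a; that is the 8-cycle (a, h, d, c, b, e, f, g).
Repeating from the next unused element and collecting all non-trivial cycles gives (a, h, d, c, b, e, f, g).

(a, h, d, c, b, e, f, g)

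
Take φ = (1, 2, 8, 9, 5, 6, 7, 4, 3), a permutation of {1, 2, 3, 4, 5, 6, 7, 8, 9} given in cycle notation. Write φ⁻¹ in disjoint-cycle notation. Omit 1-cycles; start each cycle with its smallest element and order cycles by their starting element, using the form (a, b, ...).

Inverting a permutation written in cycle notation just reverses the order within every cycle.
Reversing each cycle of φ and rotating so the smallest element leads gives (1, 3, 4, 7, 6, 5, 9, 8, 2).

(1, 3, 4, 7, 6, 5, 9, 8, 2)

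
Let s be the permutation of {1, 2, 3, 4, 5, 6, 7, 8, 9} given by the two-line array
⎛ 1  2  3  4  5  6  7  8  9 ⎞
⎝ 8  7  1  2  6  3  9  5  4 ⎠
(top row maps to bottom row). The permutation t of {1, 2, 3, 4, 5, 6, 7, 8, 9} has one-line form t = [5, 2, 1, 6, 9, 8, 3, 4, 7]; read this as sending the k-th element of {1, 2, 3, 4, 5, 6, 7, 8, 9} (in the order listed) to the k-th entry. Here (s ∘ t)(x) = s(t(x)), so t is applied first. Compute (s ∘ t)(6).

First apply t: t(6) = 8, then s(8) = 5. Thus (s ∘ t)(6) = 5.

5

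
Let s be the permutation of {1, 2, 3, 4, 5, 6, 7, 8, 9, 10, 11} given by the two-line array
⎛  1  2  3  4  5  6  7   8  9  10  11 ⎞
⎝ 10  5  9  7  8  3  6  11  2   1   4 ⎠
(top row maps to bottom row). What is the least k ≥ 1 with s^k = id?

18

Decomposing into disjoint cycles gives cycle lengths 9, 2.
Since disjoint cycles commute, ord(s) = lcm(9, 2) = 18.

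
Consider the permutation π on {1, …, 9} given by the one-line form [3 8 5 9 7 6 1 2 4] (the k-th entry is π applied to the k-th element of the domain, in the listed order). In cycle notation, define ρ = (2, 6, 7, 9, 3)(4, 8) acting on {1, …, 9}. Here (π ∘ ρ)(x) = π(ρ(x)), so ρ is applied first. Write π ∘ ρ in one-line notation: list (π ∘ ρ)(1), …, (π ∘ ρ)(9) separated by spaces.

3 6 8 2 7 1 4 9 5

(π ∘ ρ)(x) = π(ρ(x)). Computing each image: π(ρ(1)) = π(1) = 3, π(ρ(2)) = π(6) = 6, π(ρ(3)) = π(2) = 8, π(ρ(4)) = π(8) = 2, π(ρ(5)) = π(5) = 7, π(ρ(6)) = π(7) = 1, π(ρ(7)) = π(9) = 4, π(ρ(8)) = π(4) = 9, π(ρ(9)) = π(3) = 5.
Hence π ∘ ρ = [3 6 8 2 7 1 4 9 5].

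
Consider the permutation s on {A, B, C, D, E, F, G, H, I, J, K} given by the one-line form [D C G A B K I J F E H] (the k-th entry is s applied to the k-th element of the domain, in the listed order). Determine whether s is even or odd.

In disjoint-cycle form the cycle lengths are 9, 2.
A cycle is odd iff its length is even; s has 1 even-length cycle, so sgn(s) = (−1)^1 and s is odd.

odd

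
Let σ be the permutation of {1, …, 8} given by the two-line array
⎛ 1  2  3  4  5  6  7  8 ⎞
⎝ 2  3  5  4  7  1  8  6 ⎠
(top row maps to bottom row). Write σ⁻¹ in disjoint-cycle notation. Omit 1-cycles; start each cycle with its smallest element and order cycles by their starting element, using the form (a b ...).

(1 6 8 7 5 3 2)

First write σ in disjoint cycles: (1 2 3 5 7 8 6).
The inverse reverses every cycle; in canonical form, σ⁻¹ = (1 6 8 7 5 3 2).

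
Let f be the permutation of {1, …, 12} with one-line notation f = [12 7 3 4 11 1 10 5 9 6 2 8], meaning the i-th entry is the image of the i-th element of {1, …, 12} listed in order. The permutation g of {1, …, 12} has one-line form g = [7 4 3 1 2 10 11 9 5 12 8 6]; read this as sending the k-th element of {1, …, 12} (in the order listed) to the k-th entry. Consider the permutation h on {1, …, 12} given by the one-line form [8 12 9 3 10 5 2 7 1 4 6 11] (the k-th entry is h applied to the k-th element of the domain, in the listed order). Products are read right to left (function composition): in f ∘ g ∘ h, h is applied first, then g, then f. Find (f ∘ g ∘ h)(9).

10

Apply the permutations in order: h(9) = 1, then g(1) = 7, then f(7) = 10. So (f ∘ g ∘ h)(9) = 10.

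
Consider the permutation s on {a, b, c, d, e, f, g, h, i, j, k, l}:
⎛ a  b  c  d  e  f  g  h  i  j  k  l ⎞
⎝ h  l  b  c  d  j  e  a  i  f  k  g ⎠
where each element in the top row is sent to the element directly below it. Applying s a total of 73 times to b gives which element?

l

Tracing b → l → … returns to b after 6 steps, so b lies in a 6-cycle (b, l, g, e, d, c).
On a 6-cycle, s^6 is the identity, so s^73 = s^1 there (73 ≡ 1 mod 6).
Stepping 1 place around the cycle: b → l.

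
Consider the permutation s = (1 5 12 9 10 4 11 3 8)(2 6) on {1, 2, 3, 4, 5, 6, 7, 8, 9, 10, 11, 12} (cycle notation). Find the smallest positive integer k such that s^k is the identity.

The disjoint cycles have lengths 9, 2, 1.
The order is lcm(9, 2) = 18.

18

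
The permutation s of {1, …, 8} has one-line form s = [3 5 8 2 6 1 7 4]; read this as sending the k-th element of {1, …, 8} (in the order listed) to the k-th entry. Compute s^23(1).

8

Tracing 1 → 3 → … returns to 1 after 7 steps, so 1 lies in a 7-cycle (1, 3, 8, 4, 2, 5, 6).
On a 7-cycle, s^7 is the identity, so s^23 = s^2 there (23 ≡ 2 mod 7).
Advancing 2 steps from 1: 1 → 3 → 8.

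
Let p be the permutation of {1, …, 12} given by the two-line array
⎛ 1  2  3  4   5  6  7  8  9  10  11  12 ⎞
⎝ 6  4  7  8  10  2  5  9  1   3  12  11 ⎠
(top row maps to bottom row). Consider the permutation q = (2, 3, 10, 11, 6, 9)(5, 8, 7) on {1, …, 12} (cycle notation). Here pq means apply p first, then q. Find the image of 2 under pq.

(pq)(2) = q(p(2)). p(2) = 4, then q(4) = 4. So (pq)(2) = 4.

4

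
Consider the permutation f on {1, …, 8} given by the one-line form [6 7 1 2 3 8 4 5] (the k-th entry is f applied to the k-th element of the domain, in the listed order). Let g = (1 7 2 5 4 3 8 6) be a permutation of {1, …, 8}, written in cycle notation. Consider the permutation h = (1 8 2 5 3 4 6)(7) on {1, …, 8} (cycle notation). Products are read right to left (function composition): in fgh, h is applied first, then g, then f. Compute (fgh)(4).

6

Apply the permutations in order: h(4) = 6, then g(6) = 1, then f(1) = 6. So (fgh)(4) = 6.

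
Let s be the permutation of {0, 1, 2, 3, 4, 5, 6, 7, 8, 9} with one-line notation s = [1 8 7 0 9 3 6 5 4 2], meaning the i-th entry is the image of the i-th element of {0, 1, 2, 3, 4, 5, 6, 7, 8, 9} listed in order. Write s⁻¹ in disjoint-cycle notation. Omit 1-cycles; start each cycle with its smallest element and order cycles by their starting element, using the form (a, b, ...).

First write s in disjoint cycles: (0, 1, 8, 4, 9, 2, 7, 5, 3).
The inverse reverses every cycle; in canonical form, s⁻¹ = (0, 3, 5, 7, 2, 9, 4, 8, 1).

(0, 3, 5, 7, 2, 9, 4, 8, 1)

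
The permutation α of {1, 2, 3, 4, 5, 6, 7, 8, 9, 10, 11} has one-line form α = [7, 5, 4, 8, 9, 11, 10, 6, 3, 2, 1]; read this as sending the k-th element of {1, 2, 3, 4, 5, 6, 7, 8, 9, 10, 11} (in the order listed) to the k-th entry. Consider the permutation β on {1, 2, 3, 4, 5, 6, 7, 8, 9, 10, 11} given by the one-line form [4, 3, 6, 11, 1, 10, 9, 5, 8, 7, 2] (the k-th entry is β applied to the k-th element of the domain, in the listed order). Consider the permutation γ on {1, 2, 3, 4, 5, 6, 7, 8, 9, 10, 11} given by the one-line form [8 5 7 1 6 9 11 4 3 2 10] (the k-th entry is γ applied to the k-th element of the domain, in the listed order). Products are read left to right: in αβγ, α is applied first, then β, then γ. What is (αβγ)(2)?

Apply the permutations in order: α(2) = 5, then β(5) = 1, then γ(1) = 8. So (αβγ)(2) = 8.

8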